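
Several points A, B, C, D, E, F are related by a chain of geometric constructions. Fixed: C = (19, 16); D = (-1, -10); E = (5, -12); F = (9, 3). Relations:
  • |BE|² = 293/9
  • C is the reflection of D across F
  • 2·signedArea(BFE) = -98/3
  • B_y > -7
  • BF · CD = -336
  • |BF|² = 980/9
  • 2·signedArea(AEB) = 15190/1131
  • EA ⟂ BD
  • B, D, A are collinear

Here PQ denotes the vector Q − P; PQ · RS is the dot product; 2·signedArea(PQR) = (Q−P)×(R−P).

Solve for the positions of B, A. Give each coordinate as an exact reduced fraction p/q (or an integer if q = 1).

A = (807/377, -2956/377)
B = (13/3, -19/3)

1. B_x = 13/3  [2·signedArea(BFE) = -98/3 ∩ BF · CD = -336]
2. B_y = -19/3  [2·signedArea(BFE) = -98/3 ∩ BF · CD = -336]
   → B = (13/3, -19/3)
3. A_x = 807/377  [B, D, A are collinear ∩ EA ⟂ BD]
4. A_y = -2956/377  [B, D, A are collinear ∩ EA ⟂ BD]
   → A = (807/377, -2956/377)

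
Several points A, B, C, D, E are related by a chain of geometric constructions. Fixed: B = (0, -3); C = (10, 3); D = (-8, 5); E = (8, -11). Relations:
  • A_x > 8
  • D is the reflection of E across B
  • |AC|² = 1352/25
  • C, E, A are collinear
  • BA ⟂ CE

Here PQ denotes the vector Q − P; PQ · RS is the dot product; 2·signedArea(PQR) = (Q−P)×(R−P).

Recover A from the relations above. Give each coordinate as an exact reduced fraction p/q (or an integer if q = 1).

1. A_x = 224/25  [C, E, A are collinear ∩ BA ⟂ CE]
2. A_y = -107/25  [C, E, A are collinear ∩ BA ⟂ CE]
   → A = (224/25, -107/25)

A = (224/25, -107/25)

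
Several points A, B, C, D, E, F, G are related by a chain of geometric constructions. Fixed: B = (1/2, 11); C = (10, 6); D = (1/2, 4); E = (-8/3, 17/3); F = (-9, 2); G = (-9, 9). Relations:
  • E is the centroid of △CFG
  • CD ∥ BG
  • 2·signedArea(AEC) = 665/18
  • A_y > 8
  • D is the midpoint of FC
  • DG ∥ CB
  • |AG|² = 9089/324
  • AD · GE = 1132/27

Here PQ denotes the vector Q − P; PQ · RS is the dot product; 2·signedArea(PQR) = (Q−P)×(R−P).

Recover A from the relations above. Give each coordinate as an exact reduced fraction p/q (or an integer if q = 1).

1. A_x = -67/18  [2·signedArea(AEC) = 665/18 ∩ AD · GE = 1132/27]
2. A_y = 77/9  [2·signedArea(AEC) = 665/18 ∩ AD · GE = 1132/27]
   → A = (-67/18, 77/9)

A = (-67/18, 77/9)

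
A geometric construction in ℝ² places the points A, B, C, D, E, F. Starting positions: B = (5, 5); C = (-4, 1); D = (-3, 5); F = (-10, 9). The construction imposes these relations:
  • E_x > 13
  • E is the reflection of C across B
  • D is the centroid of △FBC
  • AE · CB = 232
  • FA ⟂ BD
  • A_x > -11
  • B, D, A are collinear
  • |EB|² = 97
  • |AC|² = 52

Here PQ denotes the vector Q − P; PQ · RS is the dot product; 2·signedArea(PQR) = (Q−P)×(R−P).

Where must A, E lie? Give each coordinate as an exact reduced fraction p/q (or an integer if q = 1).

1. A_x = -10  [B, D, A are collinear ∩ FA ⟂ BD]
2. A_y = 5  [B, D, A are collinear ∩ FA ⟂ BD]
   → A = (-10, 5)
3. E_x = 14  [E is the reflection of C across B]
4. E_y = 9  [E is the reflection of C across B]
   → E = (14, 9)

A = (-10, 5)
E = (14, 9)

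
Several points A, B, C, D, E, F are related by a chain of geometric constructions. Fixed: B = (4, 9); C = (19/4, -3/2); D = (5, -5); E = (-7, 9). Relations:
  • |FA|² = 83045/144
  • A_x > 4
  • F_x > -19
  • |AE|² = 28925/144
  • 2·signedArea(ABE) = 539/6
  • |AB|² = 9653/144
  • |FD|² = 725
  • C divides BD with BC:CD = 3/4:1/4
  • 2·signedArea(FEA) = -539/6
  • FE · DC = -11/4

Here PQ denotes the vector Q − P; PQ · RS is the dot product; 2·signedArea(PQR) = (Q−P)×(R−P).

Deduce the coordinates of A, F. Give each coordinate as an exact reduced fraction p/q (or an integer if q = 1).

A = (55/12, 5/6)
F = (-18, 9)

1. A_y = 5/6  [2·signedArea(ABE) = 539/6]
2. A_x = 55/12  [|AE|² = 28925/144]
   → A = (55/12, 5/6)
3. F_x = -18  [FE · DC = -11/4 ∩ 2·signedArea(FEA) = -539/6]
4. F_y = 9  [FE · DC = -11/4 ∩ 2·signedArea(FEA) = -539/6]
   → F = (-18, 9)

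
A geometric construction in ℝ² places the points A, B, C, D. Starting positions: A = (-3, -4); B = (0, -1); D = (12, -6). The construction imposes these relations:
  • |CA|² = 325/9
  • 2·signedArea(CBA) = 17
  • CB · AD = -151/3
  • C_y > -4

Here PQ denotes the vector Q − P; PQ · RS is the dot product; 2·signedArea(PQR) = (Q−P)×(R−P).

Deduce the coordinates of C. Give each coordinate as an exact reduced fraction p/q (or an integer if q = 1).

C = (3, -11/3)

1. C_x = 3  [CB · AD = -151/3 ∩ 2·signedArea(CBA) = 17]
2. C_y = -11/3  [CB · AD = -151/3 ∩ 2·signedArea(CBA) = 17]
   → C = (3, -11/3)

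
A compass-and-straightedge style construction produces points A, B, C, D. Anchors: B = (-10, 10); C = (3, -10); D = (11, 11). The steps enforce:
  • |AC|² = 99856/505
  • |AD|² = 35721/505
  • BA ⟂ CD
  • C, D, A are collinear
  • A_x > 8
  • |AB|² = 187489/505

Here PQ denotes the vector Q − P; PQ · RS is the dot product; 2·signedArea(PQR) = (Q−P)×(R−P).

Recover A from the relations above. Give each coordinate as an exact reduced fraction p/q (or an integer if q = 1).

1. A_x = 4043/505  [C, D, A are collinear ∩ BA ⟂ CD]
2. A_y = 1586/505  [C, D, A are collinear ∩ BA ⟂ CD]
   → A = (4043/505, 1586/505)

A = (4043/505, 1586/505)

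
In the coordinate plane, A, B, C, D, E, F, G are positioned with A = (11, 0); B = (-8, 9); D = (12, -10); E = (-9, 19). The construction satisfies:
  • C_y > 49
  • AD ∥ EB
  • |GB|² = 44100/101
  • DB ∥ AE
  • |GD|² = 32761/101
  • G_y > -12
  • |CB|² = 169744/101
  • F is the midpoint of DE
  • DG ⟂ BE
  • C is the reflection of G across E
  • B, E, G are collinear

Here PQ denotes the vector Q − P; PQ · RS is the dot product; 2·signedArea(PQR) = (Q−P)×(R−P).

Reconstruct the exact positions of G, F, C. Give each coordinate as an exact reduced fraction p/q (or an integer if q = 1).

C = (-1220/101, 5029/101)
F = (3/2, 9/2)
G = (-598/101, -1191/101)

1. G_x = -598/101  [B, E, G are collinear ∩ DG ⟂ BE]
2. G_y = -1191/101  [B, E, G are collinear ∩ DG ⟂ BE]
   → G = (-598/101, -1191/101)
3. F_x = 3/2  [F is the midpoint of DE]
4. F_y = 9/2  [F is the midpoint of DE]
   → F = (3/2, 9/2)
5. C_x = -1220/101  [C is the reflection of G across E]
6. C_y = 5029/101  [C is the reflection of G across E]
   → C = (-1220/101, 5029/101)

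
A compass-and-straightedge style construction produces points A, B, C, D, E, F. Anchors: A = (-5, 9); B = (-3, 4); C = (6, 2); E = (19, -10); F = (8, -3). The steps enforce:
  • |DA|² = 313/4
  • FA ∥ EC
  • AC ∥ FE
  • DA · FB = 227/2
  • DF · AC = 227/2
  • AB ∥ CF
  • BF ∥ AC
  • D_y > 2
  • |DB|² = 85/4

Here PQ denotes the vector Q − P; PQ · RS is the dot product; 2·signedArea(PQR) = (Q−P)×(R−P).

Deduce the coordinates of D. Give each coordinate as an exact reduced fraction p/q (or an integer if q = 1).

1. D_x = 3/2  [line -11·x + 7·y + -9/2 = 0 ∩ |DB|² = 85/4]
2. D_y = 3  [line -11·x + 7·y + -9/2 = 0 ∩ |DB|² = 85/4]
   → D = (3/2, 3)

D = (3/2, 3)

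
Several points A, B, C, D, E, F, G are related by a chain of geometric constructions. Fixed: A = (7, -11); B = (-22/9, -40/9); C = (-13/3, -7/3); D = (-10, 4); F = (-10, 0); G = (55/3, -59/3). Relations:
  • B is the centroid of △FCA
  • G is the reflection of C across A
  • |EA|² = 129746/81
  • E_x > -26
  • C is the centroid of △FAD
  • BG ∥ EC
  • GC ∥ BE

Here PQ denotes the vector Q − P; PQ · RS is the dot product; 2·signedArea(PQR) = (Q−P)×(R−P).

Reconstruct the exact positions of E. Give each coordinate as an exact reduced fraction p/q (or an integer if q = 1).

1. E_x = -226/9  [BG ∥ EC ∩ GC ∥ BE]
2. E_y = 116/9  [BG ∥ EC ∩ GC ∥ BE]
   → E = (-226/9, 116/9)

E = (-226/9, 116/9)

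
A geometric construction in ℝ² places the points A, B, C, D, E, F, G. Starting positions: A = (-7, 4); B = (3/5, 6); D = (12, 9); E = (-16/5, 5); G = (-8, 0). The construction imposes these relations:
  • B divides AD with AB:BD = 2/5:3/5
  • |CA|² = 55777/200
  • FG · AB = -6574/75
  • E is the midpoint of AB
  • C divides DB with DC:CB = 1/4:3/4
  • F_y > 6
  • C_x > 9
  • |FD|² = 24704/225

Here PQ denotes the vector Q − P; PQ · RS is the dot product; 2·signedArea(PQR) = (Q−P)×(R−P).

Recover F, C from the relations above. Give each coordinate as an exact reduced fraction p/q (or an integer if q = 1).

1. F_x = 28/15  [line -38/5·x + -2·y + 2014/75 = 0 ∩ |FD|² = 24704/225]
2. F_y = 19/3  [line -38/5·x + -2·y + 2014/75 = 0 ∩ |FD|² = 24704/225]
   → F = (28/15, 19/3)
3. C_x = 183/20  [C divides DB with DC:CB = 1/4:3/4]
4. C_y = 33/4  [C divides DB with DC:CB = 1/4:3/4]
   → C = (183/20, 33/4)

C = (183/20, 33/4)
F = (28/15, 19/3)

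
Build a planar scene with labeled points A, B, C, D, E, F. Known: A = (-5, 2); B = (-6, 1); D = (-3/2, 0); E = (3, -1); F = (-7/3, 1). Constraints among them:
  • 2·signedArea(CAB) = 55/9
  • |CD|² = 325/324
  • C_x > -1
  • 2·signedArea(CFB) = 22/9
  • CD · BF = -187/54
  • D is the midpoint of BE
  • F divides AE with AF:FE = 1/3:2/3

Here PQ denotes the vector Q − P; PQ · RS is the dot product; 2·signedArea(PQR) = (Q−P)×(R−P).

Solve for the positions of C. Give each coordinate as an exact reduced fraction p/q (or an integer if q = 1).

C = (-5/9, 1/3)

1. C_x = -5/9  [CD · BF = -187/54 ∩ 2·signedArea(CAB) = 55/9]
2. C_y = 1/3  [CD · BF = -187/54 ∩ 2·signedArea(CAB) = 55/9]
   → C = (-5/9, 1/3)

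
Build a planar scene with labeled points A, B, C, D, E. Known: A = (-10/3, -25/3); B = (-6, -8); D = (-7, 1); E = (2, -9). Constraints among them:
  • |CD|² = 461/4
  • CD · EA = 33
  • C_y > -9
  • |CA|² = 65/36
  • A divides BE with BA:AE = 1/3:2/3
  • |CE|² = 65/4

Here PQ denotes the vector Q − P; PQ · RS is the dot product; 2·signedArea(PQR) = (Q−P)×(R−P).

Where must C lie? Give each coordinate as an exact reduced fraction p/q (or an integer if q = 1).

C = (-2, -17/2)

1. C_x = -2  [line 16/3·x + -2/3·y + 5 = 0 ∩ |CE|² = 65/4]
2. C_y = -17/2  [line 16/3·x + -2/3·y + 5 = 0 ∩ |CE|² = 65/4]
   → C = (-2, -17/2)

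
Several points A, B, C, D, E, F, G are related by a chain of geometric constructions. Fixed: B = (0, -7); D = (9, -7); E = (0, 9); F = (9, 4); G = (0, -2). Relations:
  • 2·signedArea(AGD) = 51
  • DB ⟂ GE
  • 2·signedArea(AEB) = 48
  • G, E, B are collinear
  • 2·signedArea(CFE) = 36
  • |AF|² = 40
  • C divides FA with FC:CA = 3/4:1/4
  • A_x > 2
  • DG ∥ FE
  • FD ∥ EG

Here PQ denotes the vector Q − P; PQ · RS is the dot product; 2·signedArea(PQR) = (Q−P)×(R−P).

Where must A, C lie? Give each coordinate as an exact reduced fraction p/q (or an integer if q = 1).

A = (3, 2)
C = (9/2, 5/2)

1. A_x = 3  [2·signedArea(AEB) = 48 ∩ 2·signedArea(AGD) = 51]
2. A_y = 2  [2·signedArea(AEB) = 48 ∩ 2·signedArea(AGD) = 51]
   → A = (3, 2)
3. C_x = 9/2  [C divides FA with FC:CA = 3/4:1/4]
4. C_y = 5/2  [C divides FA with FC:CA = 3/4:1/4]
   → C = (9/2, 5/2)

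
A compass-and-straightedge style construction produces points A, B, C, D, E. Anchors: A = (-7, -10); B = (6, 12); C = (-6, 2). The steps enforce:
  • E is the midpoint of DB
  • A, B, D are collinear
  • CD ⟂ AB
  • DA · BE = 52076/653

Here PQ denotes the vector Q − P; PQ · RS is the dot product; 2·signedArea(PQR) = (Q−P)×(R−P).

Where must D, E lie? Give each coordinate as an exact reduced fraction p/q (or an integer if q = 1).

1. D_x = -970/653  [A, B, D are collinear ∩ CD ⟂ AB]
2. D_y = -436/653  [A, B, D are collinear ∩ CD ⟂ AB]
   → D = (-970/653, -436/653)
3. E_x = 1474/653  [E is the midpoint of DB]
4. E_y = 3700/653  [E is the midpoint of DB]
   → E = (1474/653, 3700/653)

D = (-970/653, -436/653)
E = (1474/653, 3700/653)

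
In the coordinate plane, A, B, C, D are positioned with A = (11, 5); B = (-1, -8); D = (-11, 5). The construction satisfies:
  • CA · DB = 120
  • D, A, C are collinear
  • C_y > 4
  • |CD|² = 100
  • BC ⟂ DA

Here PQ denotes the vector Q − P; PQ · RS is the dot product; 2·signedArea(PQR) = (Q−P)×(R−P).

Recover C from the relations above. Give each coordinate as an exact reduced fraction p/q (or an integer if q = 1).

1. C_x = -1  [D, A, C are collinear ∩ BC ⟂ DA]
2. C_y = 5  [D, A, C are collinear ∩ BC ⟂ DA]
   → C = (-1, 5)

C = (-1, 5)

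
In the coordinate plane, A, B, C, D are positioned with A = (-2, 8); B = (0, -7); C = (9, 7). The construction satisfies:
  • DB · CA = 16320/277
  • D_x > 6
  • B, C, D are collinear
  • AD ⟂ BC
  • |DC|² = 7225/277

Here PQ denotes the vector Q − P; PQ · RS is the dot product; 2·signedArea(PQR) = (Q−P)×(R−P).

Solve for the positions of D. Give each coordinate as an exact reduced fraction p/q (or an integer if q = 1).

1. D_x = 1728/277  [B, C, D are collinear ∩ AD ⟂ BC]
2. D_y = 749/277  [B, C, D are collinear ∩ AD ⟂ BC]
   → D = (1728/277, 749/277)

D = (1728/277, 749/277)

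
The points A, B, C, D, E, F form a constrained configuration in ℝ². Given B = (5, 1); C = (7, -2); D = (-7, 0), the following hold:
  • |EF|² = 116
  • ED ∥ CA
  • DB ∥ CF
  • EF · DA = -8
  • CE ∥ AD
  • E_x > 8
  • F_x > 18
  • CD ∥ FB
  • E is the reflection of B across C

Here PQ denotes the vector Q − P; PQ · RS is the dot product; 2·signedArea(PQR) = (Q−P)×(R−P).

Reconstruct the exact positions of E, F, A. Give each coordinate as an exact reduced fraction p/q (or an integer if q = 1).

A = (-9, 3)
E = (9, -5)
F = (19, -1)

1. E_x = 9  [E is the reflection of B across C]
2. E_y = -5  [E is the reflection of B across C]
   → E = (9, -5)
3. F_x = 19  [CD ∥ FB ∩ DB ∥ CF]
4. F_y = -1  [CD ∥ FB ∩ DB ∥ CF]
   → F = (19, -1)
5. A_x = -9  [CE ∥ AD ∩ ED ∥ CA]
6. A_y = 3  [CE ∥ AD ∩ ED ∥ CA]
   → A = (-9, 3)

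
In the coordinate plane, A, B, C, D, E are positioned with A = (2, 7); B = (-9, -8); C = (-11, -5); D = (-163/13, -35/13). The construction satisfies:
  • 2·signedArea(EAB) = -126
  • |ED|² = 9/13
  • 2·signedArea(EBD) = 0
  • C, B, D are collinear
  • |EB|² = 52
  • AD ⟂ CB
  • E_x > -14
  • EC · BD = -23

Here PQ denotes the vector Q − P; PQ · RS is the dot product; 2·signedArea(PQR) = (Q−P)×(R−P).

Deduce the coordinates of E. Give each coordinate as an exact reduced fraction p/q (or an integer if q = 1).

1. E_x = -13  [2·signedArea(EBD) = 0 ∩ EC · BD = -23]
2. E_y = -2  [2·signedArea(EBD) = 0 ∩ EC · BD = -23]
   → E = (-13, -2)

E = (-13, -2)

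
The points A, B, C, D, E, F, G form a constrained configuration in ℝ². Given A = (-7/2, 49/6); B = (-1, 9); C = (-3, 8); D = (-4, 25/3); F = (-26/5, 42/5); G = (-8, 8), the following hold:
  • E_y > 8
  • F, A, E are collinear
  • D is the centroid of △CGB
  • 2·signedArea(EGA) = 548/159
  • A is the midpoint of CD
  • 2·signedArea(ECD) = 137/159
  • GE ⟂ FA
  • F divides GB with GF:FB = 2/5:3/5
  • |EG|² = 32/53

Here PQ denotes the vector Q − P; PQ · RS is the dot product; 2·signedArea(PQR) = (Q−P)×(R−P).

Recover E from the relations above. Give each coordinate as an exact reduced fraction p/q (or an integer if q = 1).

E = (-2092/265, 2324/265)

1. E_x = -2092/265  [F, A, E are collinear ∩ GE ⟂ FA]
2. E_y = 2324/265  [F, A, E are collinear ∩ GE ⟂ FA]
   → E = (-2092/265, 2324/265)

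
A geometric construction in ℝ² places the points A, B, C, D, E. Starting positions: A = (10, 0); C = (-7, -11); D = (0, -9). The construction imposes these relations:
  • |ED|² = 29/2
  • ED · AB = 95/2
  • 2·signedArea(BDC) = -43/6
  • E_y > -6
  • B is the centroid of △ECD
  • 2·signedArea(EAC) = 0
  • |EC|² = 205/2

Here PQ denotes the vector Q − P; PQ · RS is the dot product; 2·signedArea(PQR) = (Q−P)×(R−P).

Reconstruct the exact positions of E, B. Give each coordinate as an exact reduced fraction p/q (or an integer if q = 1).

B = (-11/6, -17/2)
E = (3/2, -11/2)

1. E_x = 3/2  [line 11·x + -17·y + -110 = 0 ∩ |EC|² = 205/2]
2. E_y = -11/2  [line 11·x + -17·y + -110 = 0 ∩ |EC|² = 205/2]
   → E = (3/2, -11/2)
3. B_x = -11/6  [B is the centroid of △ECD]
4. B_y = -17/2  [B is the centroid of △ECD]
   → B = (-11/6, -17/2)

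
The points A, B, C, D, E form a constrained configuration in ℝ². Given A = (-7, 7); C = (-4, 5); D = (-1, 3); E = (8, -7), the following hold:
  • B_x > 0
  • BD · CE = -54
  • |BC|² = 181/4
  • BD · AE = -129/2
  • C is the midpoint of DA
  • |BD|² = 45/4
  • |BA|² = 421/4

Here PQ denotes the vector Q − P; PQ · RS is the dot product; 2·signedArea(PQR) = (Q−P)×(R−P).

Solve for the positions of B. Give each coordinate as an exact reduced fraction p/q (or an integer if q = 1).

1. B_x = 1/2  [BD · CE = -54 ∩ BD · AE = -129/2]
2. B_y = 0  [BD · CE = -54 ∩ BD · AE = -129/2]
   → B = (1/2, 0)

B = (1/2, 0)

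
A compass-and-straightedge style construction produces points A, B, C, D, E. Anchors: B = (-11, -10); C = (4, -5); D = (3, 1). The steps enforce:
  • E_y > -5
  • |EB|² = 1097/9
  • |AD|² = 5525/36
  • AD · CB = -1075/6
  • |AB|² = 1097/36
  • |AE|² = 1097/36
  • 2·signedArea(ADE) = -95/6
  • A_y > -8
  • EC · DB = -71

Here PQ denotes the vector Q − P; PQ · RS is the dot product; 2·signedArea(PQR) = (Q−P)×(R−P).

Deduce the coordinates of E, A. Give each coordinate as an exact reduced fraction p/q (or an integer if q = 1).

1. A_x = -37/6  [line 15·x + 5·y + 775/6 = 0 ∩ |AB|² = 1097/36]
2. A_y = -22/3  [line 15·x + 5·y + 775/6 = 0 ∩ |AB|² = 1097/36]
   → A = (-37/6, -22/3)
3. E_x = -4/3  [EC · DB = -71 ∩ 2·signedArea(ADE) = -95/6]
4. E_y = -14/3  [EC · DB = -71 ∩ 2·signedArea(ADE) = -95/6]
   → E = (-4/3, -14/3)

A = (-37/6, -22/3)
E = (-4/3, -14/3)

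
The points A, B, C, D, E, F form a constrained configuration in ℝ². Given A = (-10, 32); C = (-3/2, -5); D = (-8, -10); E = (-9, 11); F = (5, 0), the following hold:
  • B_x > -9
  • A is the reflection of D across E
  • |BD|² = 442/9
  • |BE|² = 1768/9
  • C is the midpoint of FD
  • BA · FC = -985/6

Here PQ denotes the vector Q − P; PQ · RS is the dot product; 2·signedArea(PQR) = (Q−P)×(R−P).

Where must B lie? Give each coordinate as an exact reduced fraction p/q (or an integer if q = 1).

B = (-25/3, -3)

1. B_x = -25/3  [line 13/2·x + 5·y + 415/6 = 0 ∩ |BE|² = 1768/9]
2. B_y = -3  [line 13/2·x + 5·y + 415/6 = 0 ∩ |BE|² = 1768/9]
   → B = (-25/3, -3)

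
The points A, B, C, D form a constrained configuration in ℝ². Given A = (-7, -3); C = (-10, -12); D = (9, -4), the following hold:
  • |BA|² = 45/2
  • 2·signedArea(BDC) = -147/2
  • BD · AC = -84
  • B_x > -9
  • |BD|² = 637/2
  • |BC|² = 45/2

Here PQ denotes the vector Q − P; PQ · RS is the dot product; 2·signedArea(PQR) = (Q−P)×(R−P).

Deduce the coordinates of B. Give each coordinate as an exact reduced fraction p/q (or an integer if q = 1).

1. B_x = -17/2  [2·signedArea(BDC) = -147/2 ∩ BD · AC = -84]
2. B_y = -15/2  [2·signedArea(BDC) = -147/2 ∩ BD · AC = -84]
   → B = (-17/2, -15/2)

B = (-17/2, -15/2)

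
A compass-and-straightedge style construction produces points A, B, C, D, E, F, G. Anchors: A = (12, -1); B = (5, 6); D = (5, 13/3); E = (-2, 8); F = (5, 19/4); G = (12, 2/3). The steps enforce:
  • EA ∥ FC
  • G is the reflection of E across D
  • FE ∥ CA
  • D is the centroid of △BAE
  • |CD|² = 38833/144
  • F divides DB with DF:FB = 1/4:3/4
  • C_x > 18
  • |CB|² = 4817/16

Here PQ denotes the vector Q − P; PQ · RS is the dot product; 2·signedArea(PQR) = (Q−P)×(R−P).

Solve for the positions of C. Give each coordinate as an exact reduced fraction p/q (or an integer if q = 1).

1. C_x = 19  [FE ∥ CA ∩ EA ∥ FC]
2. C_y = -17/4  [FE ∥ CA ∩ EA ∥ FC]
   → C = (19, -17/4)

C = (19, -17/4)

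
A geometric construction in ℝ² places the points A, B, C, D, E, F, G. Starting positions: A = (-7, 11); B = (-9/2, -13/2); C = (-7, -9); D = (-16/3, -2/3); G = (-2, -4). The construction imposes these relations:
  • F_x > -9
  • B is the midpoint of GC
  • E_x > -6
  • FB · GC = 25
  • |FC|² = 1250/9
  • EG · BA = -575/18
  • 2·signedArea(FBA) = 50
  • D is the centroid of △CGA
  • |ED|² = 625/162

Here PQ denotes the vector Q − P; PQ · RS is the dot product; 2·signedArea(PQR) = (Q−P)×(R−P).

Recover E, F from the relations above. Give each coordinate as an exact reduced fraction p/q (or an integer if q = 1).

E = (-91/18, -47/18)
F = (-26/3, 8/3)

1. E_x = -91/18  [line 5/2·x + -35/2·y + -595/18 = 0 ∩ |ED|² = 625/162]
2. E_y = -47/18  [line 5/2·x + -35/2·y + -595/18 = 0 ∩ |ED|² = 625/162]
   → E = (-91/18, -47/18)
3. F_x = -26/3  [2·signedArea(FBA) = 50 ∩ FB · GC = 25]
4. F_y = 8/3  [2·signedArea(FBA) = 50 ∩ FB · GC = 25]
   → F = (-26/3, 8/3)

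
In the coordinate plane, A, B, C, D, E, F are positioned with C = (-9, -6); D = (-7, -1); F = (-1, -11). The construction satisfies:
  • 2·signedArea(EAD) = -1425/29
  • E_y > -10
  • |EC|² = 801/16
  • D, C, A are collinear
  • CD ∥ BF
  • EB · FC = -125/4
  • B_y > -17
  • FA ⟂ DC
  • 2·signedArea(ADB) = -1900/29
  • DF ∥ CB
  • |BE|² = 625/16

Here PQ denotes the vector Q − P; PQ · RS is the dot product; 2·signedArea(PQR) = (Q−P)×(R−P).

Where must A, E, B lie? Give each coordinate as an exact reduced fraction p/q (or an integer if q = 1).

A = (-279/29, -219/29)
B = (-3, -16)
E = (-3, -39/4)

1. A_x = -279/29  [D, C, A are collinear ∩ FA ⟂ DC]
2. A_y = -219/29  [D, C, A are collinear ∩ FA ⟂ DC]
   → A = (-279/29, -219/29)
3. B_x = -3  [CD ∥ BF ∩ DF ∥ CB]
4. B_y = -16  [CD ∥ BF ∩ DF ∥ CB]
   → B = (-3, -16)
5. E_x = -3  [2·signedArea(EAD) = -1425/29 ∩ EB · FC = -125/4]
6. E_y = -39/4  [2·signedArea(EAD) = -1425/29 ∩ EB · FC = -125/4]
   → E = (-3, -39/4)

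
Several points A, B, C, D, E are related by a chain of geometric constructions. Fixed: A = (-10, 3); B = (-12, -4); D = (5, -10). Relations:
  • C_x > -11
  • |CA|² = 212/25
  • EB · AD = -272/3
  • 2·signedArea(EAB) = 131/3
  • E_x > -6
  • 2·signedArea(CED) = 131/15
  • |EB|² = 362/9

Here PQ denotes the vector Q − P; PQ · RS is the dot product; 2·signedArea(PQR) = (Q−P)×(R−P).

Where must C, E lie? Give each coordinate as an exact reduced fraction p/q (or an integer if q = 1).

1. E_x = -17/3  [EB · AD = -272/3 ∩ 2·signedArea(EAB) = 131/3]
2. E_y = -11/3  [EB · AD = -272/3 ∩ 2·signedArea(EAB) = 131/3]
   → E = (-17/3, -11/3)
3. C_x = -54/5  [line 19/3·x + 32/3·y + 994/15 = 0 ∩ |CA|² = 212/25]
4. C_y = 1/5  [line 19/3·x + 32/3·y + 994/15 = 0 ∩ |CA|² = 212/25]
   → C = (-54/5, 1/5)

C = (-54/5, 1/5)
E = (-17/3, -11/3)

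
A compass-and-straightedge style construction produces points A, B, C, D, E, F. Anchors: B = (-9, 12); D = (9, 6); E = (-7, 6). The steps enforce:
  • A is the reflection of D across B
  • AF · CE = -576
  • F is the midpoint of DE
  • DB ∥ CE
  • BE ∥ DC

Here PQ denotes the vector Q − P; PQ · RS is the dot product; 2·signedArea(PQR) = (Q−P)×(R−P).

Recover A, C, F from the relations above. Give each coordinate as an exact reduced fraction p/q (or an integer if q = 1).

A = (-27, 18)
C = (11, 0)
F = (1, 6)

1. A_x = -27  [A is the reflection of D across B]
2. A_y = 18  [A is the reflection of D across B]
   → A = (-27, 18)
3. C_x = 11  [DB ∥ CE ∩ BE ∥ DC]
4. C_y = 0  [DB ∥ CE ∩ BE ∥ DC]
   → C = (11, 0)
5. F_x = 1  [F is the midpoint of DE]
6. F_y = 6  [F is the midpoint of DE]
   → F = (1, 6)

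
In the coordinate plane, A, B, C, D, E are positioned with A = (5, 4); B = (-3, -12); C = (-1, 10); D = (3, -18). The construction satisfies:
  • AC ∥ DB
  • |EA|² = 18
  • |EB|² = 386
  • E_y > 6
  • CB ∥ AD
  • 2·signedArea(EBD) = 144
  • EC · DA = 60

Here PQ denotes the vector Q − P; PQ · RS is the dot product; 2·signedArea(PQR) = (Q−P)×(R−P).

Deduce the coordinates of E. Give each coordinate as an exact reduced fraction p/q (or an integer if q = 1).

E = (2, 7)

1. E_x = 2  [2·signedArea(EBD) = 144 ∩ EC · DA = 60]
2. E_y = 7  [2·signedArea(EBD) = 144 ∩ EC · DA = 60]
   → E = (2, 7)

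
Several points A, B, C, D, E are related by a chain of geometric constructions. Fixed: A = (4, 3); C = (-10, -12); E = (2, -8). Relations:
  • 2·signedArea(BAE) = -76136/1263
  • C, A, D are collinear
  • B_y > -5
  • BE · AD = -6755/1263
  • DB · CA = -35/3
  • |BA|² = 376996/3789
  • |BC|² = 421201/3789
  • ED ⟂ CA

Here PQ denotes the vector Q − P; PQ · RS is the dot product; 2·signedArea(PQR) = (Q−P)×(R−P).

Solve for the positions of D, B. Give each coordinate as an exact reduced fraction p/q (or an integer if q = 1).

B = (-3544/1263, -1807/421)
D = (-1018/421, -1632/421)

1. D_x = -1018/421  [C, A, D are collinear ∩ ED ⟂ CA]
2. D_y = -1632/421  [C, A, D are collinear ∩ ED ⟂ CA]
   → D = (-1018/421, -1632/421)
3. B_x = -3544/1263  [2·signedArea(BAE) = -76136/1263 ∩ BE · AD = -6755/1263]
4. B_y = -1807/421  [2·signedArea(BAE) = -76136/1263 ∩ BE · AD = -6755/1263]
   → B = (-3544/1263, -1807/421)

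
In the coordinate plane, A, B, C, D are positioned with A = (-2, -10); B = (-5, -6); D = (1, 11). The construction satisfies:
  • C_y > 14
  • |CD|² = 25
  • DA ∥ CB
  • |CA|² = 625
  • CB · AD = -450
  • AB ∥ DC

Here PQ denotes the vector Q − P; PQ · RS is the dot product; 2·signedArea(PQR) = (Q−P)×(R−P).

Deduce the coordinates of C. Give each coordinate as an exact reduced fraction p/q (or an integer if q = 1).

1. C_x = -2  [DA ∥ CB ∩ AB ∥ DC]
2. C_y = 15  [DA ∥ CB ∩ AB ∥ DC]
   → C = (-2, 15)

C = (-2, 15)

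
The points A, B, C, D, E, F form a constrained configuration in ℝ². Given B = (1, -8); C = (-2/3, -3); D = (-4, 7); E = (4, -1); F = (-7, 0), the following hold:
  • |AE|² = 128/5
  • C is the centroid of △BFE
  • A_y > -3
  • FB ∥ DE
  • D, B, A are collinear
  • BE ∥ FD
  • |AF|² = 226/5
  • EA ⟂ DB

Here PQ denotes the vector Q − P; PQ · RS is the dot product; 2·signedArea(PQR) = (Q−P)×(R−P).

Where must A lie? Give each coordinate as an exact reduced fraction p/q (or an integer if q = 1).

1. A_x = -4/5  [D, B, A are collinear ∩ EA ⟂ DB]
2. A_y = -13/5  [D, B, A are collinear ∩ EA ⟂ DB]
   → A = (-4/5, -13/5)

A = (-4/5, -13/5)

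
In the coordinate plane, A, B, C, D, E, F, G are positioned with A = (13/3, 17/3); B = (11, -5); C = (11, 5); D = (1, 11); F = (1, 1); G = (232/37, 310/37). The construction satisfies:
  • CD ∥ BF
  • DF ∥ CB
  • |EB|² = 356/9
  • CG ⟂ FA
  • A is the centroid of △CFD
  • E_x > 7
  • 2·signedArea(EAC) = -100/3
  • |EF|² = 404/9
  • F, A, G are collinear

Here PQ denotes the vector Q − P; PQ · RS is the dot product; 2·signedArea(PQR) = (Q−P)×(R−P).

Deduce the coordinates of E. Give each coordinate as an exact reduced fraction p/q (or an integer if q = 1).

E = (23/3, 1/3)

1. E_x = 23/3  [line 2/3·x + 20/3·y + -22/3 = 0 ∩ |EF|² = 404/9]
2. E_y = 1/3  [line 2/3·x + 20/3·y + -22/3 = 0 ∩ |EF|² = 404/9]
   → E = (23/3, 1/3)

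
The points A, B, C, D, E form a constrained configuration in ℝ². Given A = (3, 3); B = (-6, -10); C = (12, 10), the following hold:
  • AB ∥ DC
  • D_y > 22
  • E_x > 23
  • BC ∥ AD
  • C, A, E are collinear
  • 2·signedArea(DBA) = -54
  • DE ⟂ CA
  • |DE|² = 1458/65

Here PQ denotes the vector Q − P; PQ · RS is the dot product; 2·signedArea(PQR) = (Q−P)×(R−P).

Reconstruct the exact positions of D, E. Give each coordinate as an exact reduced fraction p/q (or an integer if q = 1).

1. D_x = 21  [AB ∥ DC ∩ BC ∥ AD]
2. D_y = 23  [AB ∥ DC ∩ BC ∥ AD]
   → D = (21, 23)
3. E_x = 1554/65  [C, A, E are collinear ∩ DE ⟂ CA]
4. E_y = 1252/65  [C, A, E are collinear ∩ DE ⟂ CA]
   → E = (1554/65, 1252/65)

D = (21, 23)
E = (1554/65, 1252/65)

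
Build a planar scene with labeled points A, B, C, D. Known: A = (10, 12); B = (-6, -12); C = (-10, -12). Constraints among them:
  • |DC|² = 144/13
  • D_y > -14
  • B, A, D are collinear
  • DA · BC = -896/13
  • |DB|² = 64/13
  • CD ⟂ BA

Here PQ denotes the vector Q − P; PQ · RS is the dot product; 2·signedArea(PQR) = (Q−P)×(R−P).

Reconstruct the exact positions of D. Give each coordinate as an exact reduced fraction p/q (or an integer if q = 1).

1. D_x = -94/13  [B, A, D are collinear ∩ CD ⟂ BA]
2. D_y = -180/13  [B, A, D are collinear ∩ CD ⟂ BA]
   → D = (-94/13, -180/13)

D = (-94/13, -180/13)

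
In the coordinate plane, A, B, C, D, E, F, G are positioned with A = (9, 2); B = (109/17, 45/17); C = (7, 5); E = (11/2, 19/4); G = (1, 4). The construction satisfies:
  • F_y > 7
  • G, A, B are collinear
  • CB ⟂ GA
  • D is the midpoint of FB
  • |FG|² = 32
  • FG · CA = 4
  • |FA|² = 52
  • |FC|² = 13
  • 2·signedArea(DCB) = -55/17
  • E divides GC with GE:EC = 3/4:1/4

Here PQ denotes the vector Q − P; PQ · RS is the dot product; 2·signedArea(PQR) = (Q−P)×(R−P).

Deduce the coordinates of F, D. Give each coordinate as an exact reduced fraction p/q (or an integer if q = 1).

D = (97/17, 181/34)
F = (5, 8)

1. F_x = 5  [line -2·x + 3·y + -14 = 0 ∩ |FG|² = 32]
2. F_y = 8  [line -2·x + 3·y + -14 = 0 ∩ |FG|² = 32]
   → F = (5, 8)
3. D_x = 97/17  [D is the midpoint of FB]
4. D_y = 181/34  [D is the midpoint of FB]
   → D = (97/17, 181/34)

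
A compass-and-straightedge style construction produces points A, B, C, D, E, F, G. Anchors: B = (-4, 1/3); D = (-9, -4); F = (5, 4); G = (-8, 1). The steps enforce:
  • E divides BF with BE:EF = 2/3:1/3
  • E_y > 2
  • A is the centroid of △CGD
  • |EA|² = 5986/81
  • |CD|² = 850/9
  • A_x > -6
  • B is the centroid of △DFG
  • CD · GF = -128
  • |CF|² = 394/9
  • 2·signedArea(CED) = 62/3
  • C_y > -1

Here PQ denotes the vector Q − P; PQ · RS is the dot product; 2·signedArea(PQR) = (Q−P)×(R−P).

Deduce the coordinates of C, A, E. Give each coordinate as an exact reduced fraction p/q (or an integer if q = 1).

A = (-17/3, -10/9)
C = (0, -1/3)
E = (2, 25/9)

1. C_x = 0  [line -13·x + -3·y + -1 = 0 ∩ |CD|² = 850/9]
2. C_y = -1/3  [line -13·x + -3·y + -1 = 0 ∩ |CD|² = 850/9]
   → C = (0, -1/3)
3. A_x = -17/3  [A is the centroid of △CGD]
4. A_y = -10/9  [A is the centroid of △CGD]
   → A = (-17/3, -10/9)
5. E_x = 2  [E divides BF with BE:EF = 2/3:1/3]
6. E_y = 25/9  [E divides BF with BE:EF = 2/3:1/3]
   → E = (2, 25/9)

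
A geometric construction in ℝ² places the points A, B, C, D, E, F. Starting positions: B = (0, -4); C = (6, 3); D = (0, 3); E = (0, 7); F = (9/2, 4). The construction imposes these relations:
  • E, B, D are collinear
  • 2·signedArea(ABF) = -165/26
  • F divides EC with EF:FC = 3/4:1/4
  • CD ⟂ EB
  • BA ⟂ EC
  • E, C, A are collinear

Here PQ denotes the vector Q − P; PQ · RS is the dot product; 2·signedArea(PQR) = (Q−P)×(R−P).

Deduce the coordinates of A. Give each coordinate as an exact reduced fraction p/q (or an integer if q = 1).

1. A_x = 66/13  [E, C, A are collinear ∩ BA ⟂ EC]
2. A_y = 47/13  [E, C, A are collinear ∩ BA ⟂ EC]
   → A = (66/13, 47/13)

A = (66/13, 47/13)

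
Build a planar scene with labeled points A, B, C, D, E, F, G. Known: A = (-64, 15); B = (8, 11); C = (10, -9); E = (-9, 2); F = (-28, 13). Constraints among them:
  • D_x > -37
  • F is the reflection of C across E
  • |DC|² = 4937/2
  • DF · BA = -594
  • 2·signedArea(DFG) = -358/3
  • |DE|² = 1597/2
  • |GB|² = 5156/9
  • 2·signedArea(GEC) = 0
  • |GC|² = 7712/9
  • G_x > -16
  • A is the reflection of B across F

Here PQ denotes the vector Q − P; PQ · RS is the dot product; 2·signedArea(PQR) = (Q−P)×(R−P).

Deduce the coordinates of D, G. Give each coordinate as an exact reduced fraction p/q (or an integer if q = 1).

1. D_x = -73/2  [line 72·x + -4·y + 2662 = 0 ∩ |DC|² = 4937/2]
2. D_y = 17/2  [line 72·x + -4·y + 2662 = 0 ∩ |DC|² = 4937/2]
   → D = (-73/2, 17/2)
3. G_x = -46/3  [2·signedArea(DFG) = -358/3 ∩ 2·signedArea(GEC) = 0]
4. G_y = 17/3  [2·signedArea(DFG) = -358/3 ∩ 2·signedArea(GEC) = 0]
   → G = (-46/3, 17/3)

D = (-73/2, 17/2)
G = (-46/3, 17/3)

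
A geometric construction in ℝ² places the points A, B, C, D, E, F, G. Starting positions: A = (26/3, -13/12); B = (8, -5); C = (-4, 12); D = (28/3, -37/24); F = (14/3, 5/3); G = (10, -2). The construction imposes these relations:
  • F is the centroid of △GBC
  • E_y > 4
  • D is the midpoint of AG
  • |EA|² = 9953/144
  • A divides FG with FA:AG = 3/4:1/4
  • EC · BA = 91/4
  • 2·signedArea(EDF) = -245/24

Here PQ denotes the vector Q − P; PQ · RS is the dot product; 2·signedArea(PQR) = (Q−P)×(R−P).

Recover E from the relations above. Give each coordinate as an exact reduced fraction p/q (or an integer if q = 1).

E = (3, 5)

1. E_x = 3  [2·signedArea(EDF) = -245/24 ∩ EC · BA = 91/4]
2. E_y = 5  [2·signedArea(EDF) = -245/24 ∩ EC · BA = 91/4]
   → E = (3, 5)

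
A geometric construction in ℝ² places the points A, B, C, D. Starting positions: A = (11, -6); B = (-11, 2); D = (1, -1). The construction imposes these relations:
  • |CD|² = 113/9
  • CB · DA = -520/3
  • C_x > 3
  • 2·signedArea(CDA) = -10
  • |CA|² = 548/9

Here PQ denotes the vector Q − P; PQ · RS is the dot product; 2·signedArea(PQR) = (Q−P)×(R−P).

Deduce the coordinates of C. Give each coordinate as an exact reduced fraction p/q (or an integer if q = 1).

C = (11/3, -10/3)

1. C_x = 11/3  [2·signedArea(CDA) = -10 ∩ CB · DA = -520/3]
2. C_y = -10/3  [2·signedArea(CDA) = -10 ∩ CB · DA = -520/3]
   → C = (11/3, -10/3)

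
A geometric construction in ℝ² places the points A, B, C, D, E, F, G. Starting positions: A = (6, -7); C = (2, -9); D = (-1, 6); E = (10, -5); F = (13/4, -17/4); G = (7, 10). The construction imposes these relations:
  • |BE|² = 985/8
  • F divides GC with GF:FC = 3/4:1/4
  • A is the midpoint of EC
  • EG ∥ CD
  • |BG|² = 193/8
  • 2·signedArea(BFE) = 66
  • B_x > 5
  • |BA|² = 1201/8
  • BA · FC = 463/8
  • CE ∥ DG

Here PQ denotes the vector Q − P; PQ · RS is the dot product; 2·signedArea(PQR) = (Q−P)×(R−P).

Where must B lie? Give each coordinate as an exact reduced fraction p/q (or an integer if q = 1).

1. B_x = 23/4  [2·signedArea(BFE) = 66 ∩ BA · FC = 463/8]
2. B_y = 21/4  [2·signedArea(BFE) = 66 ∩ BA · FC = 463/8]
   → B = (23/4, 21/4)

B = (23/4, 21/4)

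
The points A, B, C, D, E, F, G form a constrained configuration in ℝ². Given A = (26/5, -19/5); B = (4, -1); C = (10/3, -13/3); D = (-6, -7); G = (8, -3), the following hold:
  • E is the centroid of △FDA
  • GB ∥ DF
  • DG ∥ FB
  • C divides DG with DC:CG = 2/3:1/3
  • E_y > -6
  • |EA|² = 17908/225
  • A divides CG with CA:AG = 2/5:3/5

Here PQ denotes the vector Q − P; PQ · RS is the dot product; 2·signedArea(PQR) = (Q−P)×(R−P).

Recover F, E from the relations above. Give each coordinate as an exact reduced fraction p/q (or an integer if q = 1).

E = (-18/5, -79/15)
F = (-10, -5)

1. F_x = -10  [DG ∥ FB ∩ GB ∥ DF]
2. F_y = -5  [DG ∥ FB ∩ GB ∥ DF]
   → F = (-10, -5)
3. E_x = -18/5  [E is the centroid of △FDA]
4. E_y = -79/15  [E is the centroid of △FDA]
   → E = (-18/5, -79/15)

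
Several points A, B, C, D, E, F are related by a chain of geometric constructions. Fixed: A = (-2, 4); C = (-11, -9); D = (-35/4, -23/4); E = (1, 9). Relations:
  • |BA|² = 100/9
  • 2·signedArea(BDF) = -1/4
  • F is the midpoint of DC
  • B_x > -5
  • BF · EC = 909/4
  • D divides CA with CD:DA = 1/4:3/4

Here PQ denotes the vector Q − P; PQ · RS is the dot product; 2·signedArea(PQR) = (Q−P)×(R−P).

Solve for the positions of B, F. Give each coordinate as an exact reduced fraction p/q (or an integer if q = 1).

1. F_x = -79/8  [F is the midpoint of DC]
2. F_y = -59/8  [F is the midpoint of DC]
   → F = (-79/8, -59/8)
3. B_x = -4  [2·signedArea(BDF) = -1/4 ∩ BF · EC = 909/4]
4. B_y = 4/3  [2·signedArea(BDF) = -1/4 ∩ BF · EC = 909/4]
   → B = (-4, 4/3)

B = (-4, 4/3)
F = (-79/8, -59/8)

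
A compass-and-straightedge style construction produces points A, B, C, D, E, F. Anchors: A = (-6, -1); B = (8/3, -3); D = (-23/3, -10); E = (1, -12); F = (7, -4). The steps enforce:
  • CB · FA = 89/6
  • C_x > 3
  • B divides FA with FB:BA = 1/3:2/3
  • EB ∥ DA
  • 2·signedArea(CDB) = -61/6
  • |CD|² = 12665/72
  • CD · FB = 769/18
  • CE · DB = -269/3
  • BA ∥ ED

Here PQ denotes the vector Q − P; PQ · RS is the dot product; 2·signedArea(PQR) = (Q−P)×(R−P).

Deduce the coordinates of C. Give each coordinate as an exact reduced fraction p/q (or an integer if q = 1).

1. C_x = 15/4  [CE · DB = -269/3 ∩ 2·signedArea(CDB) = -61/6]
2. C_y = -13/4  [CE · DB = -269/3 ∩ 2·signedArea(CDB) = -61/6]
   → C = (15/4, -13/4)

C = (15/4, -13/4)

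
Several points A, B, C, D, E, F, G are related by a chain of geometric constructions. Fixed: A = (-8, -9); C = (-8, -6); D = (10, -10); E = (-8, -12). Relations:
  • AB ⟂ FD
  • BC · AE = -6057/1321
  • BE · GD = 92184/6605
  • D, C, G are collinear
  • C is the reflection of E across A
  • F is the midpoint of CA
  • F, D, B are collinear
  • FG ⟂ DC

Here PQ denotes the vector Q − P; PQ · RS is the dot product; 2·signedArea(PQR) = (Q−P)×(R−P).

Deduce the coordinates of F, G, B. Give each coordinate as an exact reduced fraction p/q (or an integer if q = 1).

1. F_x = -8  [F is the midpoint of CA]
2. F_y = -15/2  [F is the midpoint of CA]
   → F = (-8, -15/2)
3. G_x = -653/85  [D, C, G are collinear ∩ FG ⟂ DC]
4. G_y = -516/85  [D, C, G are collinear ∩ FG ⟂ DC]
   → G = (-653/85, -516/85)
5. B_x = -10298/1321  [F, D, B are collinear ∩ AB ⟂ FD]
6. B_y = -9945/1321  [F, D, B are collinear ∩ AB ⟂ FD]
   → B = (-10298/1321, -9945/1321)

B = (-10298/1321, -9945/1321)
F = (-8, -15/2)
G = (-653/85, -516/85)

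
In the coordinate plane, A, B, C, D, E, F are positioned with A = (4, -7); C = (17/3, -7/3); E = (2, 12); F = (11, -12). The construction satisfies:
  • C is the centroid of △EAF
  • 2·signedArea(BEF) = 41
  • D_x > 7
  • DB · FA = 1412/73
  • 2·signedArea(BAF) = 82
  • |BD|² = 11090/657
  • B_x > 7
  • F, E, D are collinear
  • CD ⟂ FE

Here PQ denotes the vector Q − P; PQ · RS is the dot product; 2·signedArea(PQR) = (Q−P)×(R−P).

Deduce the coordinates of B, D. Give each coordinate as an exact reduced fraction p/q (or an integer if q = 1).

1. B_x = 22/3  [2·signedArea(BAF) = 82 ∩ 2·signedArea(BEF) = 41]
2. B_y = 7/3  [2·signedArea(BAF) = 82 ∩ 2·signedArea(BEF) = 41]
   → B = (22/3, 7/3)
3. D_x = 523/73  [F, E, D are collinear ∩ CD ⟂ FE]
4. D_y = -388/219  [F, E, D are collinear ∩ CD ⟂ FE]
   → D = (523/73, -388/219)

B = (22/3, 7/3)
D = (523/73, -388/219)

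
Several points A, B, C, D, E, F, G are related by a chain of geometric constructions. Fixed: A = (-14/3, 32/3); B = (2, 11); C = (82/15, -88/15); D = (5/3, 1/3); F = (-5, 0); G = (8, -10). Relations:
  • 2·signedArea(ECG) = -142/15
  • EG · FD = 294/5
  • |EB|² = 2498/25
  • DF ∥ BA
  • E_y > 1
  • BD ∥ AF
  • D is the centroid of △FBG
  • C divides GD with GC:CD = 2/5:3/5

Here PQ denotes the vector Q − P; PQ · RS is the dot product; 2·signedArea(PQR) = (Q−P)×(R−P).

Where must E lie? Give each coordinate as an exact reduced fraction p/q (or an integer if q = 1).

E = (-7/5, 8/5)

1. E_x = -7/5  [2·signedArea(ECG) = -142/15 ∩ EG · FD = 294/5]
2. E_y = 8/5  [2·signedArea(ECG) = -142/15 ∩ EG · FD = 294/5]
   → E = (-7/5, 8/5)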